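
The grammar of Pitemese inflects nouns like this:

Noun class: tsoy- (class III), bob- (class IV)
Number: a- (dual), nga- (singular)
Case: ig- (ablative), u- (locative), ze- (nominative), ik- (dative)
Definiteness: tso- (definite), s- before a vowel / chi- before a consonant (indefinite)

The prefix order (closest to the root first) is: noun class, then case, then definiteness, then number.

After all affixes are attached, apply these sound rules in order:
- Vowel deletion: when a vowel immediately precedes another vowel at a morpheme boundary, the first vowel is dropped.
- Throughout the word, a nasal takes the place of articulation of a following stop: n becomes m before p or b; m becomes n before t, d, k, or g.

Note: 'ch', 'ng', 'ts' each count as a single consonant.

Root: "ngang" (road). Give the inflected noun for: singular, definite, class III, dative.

ngatsiktsoyngang

Attach noun class class III tsoy- → tsoyngang.
Attach case dative ik- → iktsoyngang.
Attach definiteness definite tso- → tsoiktsoyngang.
Attach number singular nga- → ngatsoiktsoyngang.
Apply vowel deletion: ngatsoiktsoyngang → ngatsiktsoyngang.
Nasal assimilation: no change.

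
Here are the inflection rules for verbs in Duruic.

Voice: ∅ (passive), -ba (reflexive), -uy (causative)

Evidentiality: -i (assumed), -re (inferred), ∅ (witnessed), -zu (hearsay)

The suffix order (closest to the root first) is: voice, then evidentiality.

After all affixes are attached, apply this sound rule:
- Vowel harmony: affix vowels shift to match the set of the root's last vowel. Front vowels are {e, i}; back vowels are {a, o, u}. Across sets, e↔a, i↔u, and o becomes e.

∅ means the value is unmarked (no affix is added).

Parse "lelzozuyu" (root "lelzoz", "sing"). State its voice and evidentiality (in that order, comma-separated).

causative, assumed

Segment: lelzoz-uy-i.
voice: -uy → causative.
evidentiality: -i → assumed.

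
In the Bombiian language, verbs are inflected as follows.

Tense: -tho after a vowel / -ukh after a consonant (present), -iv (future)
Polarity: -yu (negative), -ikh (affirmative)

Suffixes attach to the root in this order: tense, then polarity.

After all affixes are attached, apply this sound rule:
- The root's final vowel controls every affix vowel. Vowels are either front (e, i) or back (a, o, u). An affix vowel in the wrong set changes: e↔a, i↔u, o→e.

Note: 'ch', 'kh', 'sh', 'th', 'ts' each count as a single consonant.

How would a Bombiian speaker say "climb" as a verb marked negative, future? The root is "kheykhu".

Attach tense future -iv → kheykhuiv.
Attach polarity negative -yu → kheykhuivyu.
Apply vowel harmony: kheykhuivyu → kheykhuuvyu.

kheykhuuvyu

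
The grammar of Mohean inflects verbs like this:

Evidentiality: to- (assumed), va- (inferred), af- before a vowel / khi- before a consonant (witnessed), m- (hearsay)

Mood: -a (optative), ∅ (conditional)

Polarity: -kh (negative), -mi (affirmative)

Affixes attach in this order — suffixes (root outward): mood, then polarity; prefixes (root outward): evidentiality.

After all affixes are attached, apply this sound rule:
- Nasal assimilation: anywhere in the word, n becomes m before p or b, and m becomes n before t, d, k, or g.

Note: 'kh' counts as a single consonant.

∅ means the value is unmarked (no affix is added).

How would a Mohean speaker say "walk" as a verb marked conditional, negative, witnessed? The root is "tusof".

mood = conditional: zero marking, form stays tusof.
Attach evidentiality witnessed khi- (before consonant 't') → khitusof.
Attach polarity negative -kh → khitusofkh.
Nasal assimilation: no change.

khitusofkh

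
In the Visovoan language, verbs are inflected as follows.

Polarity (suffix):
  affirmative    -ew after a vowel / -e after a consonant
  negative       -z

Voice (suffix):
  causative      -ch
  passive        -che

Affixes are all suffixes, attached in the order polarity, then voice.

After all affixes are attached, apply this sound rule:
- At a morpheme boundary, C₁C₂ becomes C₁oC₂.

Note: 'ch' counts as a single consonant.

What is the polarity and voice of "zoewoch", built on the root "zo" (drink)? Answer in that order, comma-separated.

Segment: zo-ew-ch.
polarity: -ew/e → affirmative.
voice: -ch → causative.

affirmative, causative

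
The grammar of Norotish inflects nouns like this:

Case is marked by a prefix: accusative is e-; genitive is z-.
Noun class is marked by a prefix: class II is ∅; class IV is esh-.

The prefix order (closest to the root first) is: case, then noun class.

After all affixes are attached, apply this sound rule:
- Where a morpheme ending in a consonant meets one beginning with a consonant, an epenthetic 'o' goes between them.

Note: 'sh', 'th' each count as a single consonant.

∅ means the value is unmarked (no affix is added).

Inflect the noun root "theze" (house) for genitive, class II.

zotheze

Attach case genitive z- → ztheze.
noun class = class II: zero marking, form stays ztheze.
Apply epenthesis: ztheze → zotheze.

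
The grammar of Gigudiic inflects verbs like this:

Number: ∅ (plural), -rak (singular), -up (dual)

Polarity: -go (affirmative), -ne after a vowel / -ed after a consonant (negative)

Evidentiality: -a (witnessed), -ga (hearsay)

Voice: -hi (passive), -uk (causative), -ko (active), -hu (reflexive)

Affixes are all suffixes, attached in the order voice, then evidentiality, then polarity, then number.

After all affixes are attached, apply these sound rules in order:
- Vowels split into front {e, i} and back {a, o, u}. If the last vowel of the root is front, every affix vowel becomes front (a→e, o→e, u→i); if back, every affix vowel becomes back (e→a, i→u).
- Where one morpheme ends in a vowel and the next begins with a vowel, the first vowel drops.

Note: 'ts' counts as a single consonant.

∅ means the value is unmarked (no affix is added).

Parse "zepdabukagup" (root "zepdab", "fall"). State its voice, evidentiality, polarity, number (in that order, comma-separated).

causative, witnessed, affirmative, dual

Segment: zepdab-uk-a-go-up.
voice: -uk → causative.
evidentiality: -a → witnessed.
polarity: -go → affirmative.
number: -up → dual.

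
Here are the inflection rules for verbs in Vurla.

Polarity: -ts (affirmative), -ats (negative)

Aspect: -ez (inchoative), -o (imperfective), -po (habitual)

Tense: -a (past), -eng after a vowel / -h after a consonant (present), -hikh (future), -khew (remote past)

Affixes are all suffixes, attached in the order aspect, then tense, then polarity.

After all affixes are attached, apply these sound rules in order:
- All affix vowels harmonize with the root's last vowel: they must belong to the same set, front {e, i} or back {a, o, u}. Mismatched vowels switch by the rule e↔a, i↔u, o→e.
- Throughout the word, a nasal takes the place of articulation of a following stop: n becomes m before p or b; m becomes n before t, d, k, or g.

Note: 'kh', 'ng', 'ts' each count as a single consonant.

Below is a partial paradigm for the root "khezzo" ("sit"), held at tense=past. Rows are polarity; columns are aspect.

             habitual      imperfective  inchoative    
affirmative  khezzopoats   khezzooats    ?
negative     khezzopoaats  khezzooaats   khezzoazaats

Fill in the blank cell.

Attach aspect inchoative -ez → khezzoez.
Attach tense past -a → khezzoeza.
Attach polarity affirmative -ts → khezzoezats.
Apply vowel harmony: khezzoezats → khezzoazats.
Nasal assimilation: no change.

khezzoazats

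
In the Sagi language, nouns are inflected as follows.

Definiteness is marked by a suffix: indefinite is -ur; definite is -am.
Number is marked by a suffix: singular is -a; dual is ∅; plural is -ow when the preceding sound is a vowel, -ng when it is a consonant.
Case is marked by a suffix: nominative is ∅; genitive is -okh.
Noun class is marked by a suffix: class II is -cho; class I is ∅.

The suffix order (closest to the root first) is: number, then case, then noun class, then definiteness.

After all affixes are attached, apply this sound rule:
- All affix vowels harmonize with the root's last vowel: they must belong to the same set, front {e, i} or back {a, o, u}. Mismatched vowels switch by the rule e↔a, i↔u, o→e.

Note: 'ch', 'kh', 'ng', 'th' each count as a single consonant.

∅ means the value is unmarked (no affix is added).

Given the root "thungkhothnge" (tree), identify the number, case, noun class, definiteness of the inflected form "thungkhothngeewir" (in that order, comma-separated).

plural, nominative, class I, indefinite

Segment: thungkhothnge-ow-ur.
number: -ow/ng → plural.
case: ∅ → nominative.
noun class: ∅ → class I.
definiteness: -ur → indefinite.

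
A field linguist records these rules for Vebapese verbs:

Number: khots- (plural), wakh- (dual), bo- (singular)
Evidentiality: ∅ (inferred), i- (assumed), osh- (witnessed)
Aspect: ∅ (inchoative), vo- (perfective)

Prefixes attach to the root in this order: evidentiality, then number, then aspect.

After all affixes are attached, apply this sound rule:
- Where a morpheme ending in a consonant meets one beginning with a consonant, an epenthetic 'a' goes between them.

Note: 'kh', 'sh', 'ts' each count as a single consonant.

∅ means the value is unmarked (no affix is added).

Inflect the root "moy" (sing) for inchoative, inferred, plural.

evidentiality = inferred: zero marking, form stays moy.
Attach number plural khots- → khotsmoy.
aspect = inchoative: zero marking, form stays khotsmoy.
Apply epenthesis: khotsmoy → khotsamoy.

khotsamoy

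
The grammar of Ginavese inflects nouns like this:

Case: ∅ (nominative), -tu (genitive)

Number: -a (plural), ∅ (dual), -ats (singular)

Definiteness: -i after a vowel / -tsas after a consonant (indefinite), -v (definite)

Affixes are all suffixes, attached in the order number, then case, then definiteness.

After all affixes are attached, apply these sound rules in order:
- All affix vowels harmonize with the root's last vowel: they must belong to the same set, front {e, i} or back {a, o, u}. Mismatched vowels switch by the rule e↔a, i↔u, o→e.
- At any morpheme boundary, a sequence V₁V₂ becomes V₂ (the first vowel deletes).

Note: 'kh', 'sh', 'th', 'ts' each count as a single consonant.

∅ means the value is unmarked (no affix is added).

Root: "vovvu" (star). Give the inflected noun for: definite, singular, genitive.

vovvatstuv

Attach number singular -ats → vovvuats.
Attach case genitive -tu → vovvuatstu.
Attach definiteness definite -v → vovvuatstuv.
Vowel harmony: no change.
Apply vowel deletion: vovvuatstuv → vovvatstuv.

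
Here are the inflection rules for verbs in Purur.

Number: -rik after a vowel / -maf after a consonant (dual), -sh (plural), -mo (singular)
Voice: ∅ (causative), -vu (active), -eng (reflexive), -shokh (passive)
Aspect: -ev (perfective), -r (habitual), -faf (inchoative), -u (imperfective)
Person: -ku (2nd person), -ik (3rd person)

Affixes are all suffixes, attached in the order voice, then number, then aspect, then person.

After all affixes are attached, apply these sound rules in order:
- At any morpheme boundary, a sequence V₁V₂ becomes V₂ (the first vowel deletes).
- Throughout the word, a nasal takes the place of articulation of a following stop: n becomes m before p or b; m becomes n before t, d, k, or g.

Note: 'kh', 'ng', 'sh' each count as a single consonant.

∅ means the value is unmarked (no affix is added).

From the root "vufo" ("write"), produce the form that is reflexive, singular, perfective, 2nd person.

vufengmevku

Attach voice reflexive -eng → vufoeng.
Attach number singular -mo → vufoengmo.
Attach aspect perfective -ev → vufoengmoev.
Attach person 2nd person -ku → vufoengmoevku.
Apply vowel deletion: vufoengmoevku → vufengmevku.
Nasal assimilation: no change.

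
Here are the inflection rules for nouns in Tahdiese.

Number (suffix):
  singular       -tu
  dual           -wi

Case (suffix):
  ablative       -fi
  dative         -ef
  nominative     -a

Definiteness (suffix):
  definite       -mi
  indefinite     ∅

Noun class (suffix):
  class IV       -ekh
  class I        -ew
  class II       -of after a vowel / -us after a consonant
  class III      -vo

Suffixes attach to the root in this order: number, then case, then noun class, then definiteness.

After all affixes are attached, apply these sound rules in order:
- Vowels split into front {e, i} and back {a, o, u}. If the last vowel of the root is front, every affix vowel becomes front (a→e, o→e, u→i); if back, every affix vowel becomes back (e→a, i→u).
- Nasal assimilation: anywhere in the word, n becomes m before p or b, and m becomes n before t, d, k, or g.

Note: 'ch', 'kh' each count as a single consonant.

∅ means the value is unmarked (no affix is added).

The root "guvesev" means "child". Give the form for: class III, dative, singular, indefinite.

Attach number singular -tu → guvesevtu.
Attach case dative -ef → guvesevtuef.
Attach noun class class III -vo → guvesevtuefvo.
definiteness = indefinite: zero marking, form stays guvesevtuefvo.
Apply vowel harmony: guvesevtuefvo → guvesevtiefve.
Nasal assimilation: no change.

guvesevtiefve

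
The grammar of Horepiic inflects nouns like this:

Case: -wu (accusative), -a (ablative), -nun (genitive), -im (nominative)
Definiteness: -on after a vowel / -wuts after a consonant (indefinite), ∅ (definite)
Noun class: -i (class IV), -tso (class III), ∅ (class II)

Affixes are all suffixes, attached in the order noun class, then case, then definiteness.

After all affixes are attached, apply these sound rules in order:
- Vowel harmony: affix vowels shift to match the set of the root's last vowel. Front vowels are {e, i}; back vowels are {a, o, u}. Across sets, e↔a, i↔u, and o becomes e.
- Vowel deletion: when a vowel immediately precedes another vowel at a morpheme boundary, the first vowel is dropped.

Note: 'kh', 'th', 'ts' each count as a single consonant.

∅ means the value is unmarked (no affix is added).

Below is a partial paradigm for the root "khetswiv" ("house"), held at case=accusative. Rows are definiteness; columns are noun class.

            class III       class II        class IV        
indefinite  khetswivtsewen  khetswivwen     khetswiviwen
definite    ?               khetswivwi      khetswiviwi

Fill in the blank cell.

Attach noun class class III -tso → khetswivtso.
Attach case accusative -wu → khetswivtsowu.
definiteness = definite: zero marking, form stays khetswivtsowu.
Apply vowel harmony: khetswivtsowu → khetswivtsewi.
Vowel deletion: no change.

khetswivtsewi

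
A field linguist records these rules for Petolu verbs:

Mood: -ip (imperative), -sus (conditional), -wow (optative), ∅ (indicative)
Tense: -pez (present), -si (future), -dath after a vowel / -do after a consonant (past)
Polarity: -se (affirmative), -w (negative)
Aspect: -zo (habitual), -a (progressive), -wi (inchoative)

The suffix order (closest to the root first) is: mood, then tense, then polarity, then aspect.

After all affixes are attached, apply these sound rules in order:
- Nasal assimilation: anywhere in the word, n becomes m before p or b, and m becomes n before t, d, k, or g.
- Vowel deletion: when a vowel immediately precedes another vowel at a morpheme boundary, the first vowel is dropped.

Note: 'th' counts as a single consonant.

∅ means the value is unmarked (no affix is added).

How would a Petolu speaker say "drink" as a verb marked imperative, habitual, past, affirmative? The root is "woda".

wodipdosezo

Attach mood imperative -ip → wodaip.
Attach tense past -do (after consonant 'p') → wodaipdo.
Attach polarity affirmative -se → wodaipdose.
Attach aspect habitual -zo → wodaipdosezo.
Nasal assimilation: no change.
Apply vowel deletion: wodaipdosezo → wodipdosezo.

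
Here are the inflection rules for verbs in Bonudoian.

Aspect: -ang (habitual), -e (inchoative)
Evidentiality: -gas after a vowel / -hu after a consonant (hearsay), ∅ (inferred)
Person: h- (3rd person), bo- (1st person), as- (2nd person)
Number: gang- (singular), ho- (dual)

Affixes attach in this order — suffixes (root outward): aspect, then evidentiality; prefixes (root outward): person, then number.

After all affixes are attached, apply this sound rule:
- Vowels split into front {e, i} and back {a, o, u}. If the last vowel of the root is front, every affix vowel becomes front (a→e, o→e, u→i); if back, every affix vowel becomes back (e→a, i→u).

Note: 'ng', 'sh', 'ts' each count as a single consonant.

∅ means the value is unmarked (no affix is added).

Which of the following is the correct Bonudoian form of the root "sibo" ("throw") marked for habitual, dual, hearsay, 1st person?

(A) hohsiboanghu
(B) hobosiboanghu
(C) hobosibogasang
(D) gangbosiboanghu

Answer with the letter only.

B

Attach person 1st person bo- → bosibo.
Attach number dual ho- → hobosibo.
Attach aspect habitual -ang → hobosiboang.
Attach evidentiality hearsay -hu (after consonant 'ng') → hobosiboanghu.
Vowel harmony: no change.
So the correct form is hobosiboanghu, option (B).
(C) hobosibogasang is wrong: it has the affixes in the wrong order.
(D) gangbosiboanghu is wrong: it uses singular instead of dual for number.
(A) hohsiboanghu is wrong: it uses 3rd person instead of 1st person for person.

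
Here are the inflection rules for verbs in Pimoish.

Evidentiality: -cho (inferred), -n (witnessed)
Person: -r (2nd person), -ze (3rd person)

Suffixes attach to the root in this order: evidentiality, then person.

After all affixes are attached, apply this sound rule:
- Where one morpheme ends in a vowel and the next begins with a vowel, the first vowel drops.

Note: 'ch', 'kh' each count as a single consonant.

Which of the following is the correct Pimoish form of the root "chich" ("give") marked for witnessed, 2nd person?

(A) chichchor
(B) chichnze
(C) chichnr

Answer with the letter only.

C

Attach evidentiality witnessed -n → chichn.
Attach person 2nd person -r → chichnr.
Vowel deletion: no change.
So the correct form is chichnr, option (C).
(A) chichchor is wrong: it uses inferred instead of witnessed for evidentiality.
(B) chichnze is wrong: it uses 3rd person instead of 2nd person for person.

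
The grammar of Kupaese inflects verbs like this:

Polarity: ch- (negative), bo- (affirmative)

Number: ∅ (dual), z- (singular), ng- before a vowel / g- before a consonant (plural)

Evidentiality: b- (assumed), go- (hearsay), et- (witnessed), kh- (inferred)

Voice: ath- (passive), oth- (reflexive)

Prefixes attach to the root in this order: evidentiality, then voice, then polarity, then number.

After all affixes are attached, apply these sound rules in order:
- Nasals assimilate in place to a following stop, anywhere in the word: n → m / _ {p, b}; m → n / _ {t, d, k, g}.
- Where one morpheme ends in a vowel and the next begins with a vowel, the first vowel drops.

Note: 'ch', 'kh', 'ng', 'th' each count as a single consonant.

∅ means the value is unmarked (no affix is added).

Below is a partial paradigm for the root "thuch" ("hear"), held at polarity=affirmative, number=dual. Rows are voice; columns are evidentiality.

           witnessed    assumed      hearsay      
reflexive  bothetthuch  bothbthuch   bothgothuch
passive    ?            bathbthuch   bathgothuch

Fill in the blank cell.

Attach evidentiality witnessed et- → etthuch.
Attach voice passive ath- → athetthuch.
Attach polarity affirmative bo- → boathetthuch.
number = dual: zero marking, form stays boathetthuch.
Nasal assimilation: no change.
Apply vowel deletion: boathetthuch → bathetthuch.

bathetthuch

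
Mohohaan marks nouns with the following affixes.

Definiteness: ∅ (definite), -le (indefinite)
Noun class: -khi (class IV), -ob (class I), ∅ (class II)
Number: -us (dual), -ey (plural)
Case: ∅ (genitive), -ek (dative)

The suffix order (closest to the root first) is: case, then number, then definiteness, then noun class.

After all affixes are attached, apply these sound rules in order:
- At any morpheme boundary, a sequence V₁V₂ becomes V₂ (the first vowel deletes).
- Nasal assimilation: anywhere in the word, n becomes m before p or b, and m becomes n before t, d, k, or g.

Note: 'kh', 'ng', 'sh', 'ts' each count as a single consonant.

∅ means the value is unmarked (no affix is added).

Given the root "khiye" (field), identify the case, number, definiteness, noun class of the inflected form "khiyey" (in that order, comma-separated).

genitive, plural, definite, class II

Segment: khiye-ey.
case: ∅ → genitive.
number: -ey → plural.
definiteness: ∅ → definite.
noun class: ∅ → class II.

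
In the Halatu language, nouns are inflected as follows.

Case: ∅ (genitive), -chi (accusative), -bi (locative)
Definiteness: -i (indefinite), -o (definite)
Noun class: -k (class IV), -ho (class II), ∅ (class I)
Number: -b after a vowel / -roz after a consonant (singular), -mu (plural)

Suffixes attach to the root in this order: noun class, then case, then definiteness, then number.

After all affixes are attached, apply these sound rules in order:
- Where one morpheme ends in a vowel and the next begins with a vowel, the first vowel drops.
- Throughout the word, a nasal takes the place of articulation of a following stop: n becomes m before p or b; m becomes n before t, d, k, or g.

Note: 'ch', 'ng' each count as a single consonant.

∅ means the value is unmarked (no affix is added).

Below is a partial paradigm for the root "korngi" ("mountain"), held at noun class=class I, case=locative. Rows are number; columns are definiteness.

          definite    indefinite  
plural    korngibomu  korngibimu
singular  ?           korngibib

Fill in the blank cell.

korngibob

noun class = class I: zero marking, form stays korngi.
Attach case locative -bi → korngibi.
Attach definiteness definite -o → korngibio.
Attach number singular -b (after vowel 'o') → korngibiob.
Apply vowel deletion: korngibiob → korngibob.
Nasal assimilation: no change.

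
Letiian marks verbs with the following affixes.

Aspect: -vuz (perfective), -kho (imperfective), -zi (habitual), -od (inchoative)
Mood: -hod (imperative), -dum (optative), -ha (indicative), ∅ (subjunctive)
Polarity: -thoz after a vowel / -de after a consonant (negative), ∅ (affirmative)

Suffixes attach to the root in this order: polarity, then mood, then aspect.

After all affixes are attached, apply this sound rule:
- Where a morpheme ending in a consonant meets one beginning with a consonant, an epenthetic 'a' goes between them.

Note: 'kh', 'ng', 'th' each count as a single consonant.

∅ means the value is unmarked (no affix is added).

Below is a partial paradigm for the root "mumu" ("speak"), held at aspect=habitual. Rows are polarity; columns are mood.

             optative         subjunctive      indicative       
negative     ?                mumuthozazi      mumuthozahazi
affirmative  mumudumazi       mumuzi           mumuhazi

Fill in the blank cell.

Attach polarity negative -thoz (after vowel 'u') → mumuthoz.
Attach mood optative -dum → mumuthozdum.
Attach aspect habitual -zi → mumuthozdumzi.
Apply epenthesis: mumuthozdumzi → mumuthozadumazi.

mumuthozadumazi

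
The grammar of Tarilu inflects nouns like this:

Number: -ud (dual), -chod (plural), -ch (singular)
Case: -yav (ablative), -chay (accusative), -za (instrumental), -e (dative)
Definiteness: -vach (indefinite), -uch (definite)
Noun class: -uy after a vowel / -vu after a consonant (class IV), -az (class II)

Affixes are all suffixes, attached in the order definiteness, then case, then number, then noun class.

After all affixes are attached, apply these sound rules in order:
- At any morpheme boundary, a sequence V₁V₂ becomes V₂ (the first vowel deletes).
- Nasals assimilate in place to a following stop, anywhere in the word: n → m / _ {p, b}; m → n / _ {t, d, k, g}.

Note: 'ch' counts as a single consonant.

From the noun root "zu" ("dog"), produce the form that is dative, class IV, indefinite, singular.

Attach definiteness indefinite -vach → zuvach.
Attach case dative -e → zuvache.
Attach number singular -ch → zuvachech.
Attach noun class class IV -vu (after consonant 'ch') → zuvachechvu.
Vowel deletion: no change.
Nasal assimilation: no change.

zuvachechvu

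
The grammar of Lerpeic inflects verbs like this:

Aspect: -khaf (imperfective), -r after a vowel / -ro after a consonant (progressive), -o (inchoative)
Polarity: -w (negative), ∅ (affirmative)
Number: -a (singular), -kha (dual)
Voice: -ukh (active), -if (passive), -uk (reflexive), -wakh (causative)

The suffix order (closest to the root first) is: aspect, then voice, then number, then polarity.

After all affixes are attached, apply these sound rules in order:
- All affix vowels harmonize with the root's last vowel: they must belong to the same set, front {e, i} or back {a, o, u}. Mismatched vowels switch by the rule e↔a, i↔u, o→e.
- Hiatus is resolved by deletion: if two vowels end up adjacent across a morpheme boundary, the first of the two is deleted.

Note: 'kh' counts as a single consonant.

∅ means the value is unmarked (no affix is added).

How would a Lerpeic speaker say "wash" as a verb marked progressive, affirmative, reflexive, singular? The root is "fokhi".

Attach aspect progressive -r (after vowel 'i') → fokhir.
Attach voice reflexive -uk → fokhiruk.
Attach number singular -a → fokhiruka.
polarity = affirmative: zero marking, form stays fokhiruka.
Apply vowel harmony: fokhiruka → fokhirike.
Vowel deletion: no change.

fokhirike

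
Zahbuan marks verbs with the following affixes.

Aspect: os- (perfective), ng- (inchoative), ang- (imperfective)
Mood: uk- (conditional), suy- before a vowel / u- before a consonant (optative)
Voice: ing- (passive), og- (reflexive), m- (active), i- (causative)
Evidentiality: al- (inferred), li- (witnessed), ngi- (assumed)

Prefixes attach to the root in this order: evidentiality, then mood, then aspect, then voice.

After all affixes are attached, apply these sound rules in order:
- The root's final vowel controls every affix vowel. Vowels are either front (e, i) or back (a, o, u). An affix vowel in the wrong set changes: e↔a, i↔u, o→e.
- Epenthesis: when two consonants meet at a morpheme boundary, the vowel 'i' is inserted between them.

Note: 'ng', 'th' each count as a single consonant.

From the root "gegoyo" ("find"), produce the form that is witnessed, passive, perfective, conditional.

ungosukilugegoyo

Attach evidentiality witnessed li- → ligegoyo.
Attach mood conditional uk- → ukligegoyo.
Attach aspect perfective os- → osukligegoyo.
Attach voice passive ing- → ingosukligegoyo.
Apply vowel harmony: ingosukligegoyo → ungosuklugegoyo.
Apply epenthesis: ungosuklugegoyo → ungosukilugegoyo.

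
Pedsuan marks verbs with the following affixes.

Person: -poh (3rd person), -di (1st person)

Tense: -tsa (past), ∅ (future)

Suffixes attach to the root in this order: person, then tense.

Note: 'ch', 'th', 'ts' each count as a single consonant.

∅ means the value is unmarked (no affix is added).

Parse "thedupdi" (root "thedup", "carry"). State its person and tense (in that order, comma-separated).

1st person, future

Segment: thedup-di.
person: -di → 1st person.
tense: ∅ → future.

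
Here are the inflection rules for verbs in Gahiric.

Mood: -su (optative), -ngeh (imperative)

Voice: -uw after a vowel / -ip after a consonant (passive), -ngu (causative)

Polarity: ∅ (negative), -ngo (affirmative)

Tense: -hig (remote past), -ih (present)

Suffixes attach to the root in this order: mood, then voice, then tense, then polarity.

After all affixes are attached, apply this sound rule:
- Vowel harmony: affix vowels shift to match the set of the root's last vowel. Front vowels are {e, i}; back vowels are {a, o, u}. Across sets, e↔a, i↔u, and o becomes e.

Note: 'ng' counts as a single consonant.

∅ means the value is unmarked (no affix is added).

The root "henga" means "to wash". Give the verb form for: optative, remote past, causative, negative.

hengasunguhug

Attach mood optative -su → hengasu.
Attach voice causative -ngu → hengasungu.
Attach tense remote past -hig → hengasunguhig.
polarity = negative: zero marking, form stays hengasunguhig.
Apply vowel harmony: hengasunguhig → hengasunguhug.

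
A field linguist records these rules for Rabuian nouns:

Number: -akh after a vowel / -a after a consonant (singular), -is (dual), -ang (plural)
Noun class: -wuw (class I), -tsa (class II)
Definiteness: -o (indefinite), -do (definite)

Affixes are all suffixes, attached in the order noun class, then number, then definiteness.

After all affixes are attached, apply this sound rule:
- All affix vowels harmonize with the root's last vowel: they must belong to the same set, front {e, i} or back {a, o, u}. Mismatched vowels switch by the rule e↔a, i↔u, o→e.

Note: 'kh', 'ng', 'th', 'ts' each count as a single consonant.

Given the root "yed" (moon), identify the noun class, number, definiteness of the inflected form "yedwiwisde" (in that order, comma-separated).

class I, dual, definite

Segment: yed-wuw-is-do.
noun class: -wuw → class I.
number: -is → dual.
definiteness: -do → definite.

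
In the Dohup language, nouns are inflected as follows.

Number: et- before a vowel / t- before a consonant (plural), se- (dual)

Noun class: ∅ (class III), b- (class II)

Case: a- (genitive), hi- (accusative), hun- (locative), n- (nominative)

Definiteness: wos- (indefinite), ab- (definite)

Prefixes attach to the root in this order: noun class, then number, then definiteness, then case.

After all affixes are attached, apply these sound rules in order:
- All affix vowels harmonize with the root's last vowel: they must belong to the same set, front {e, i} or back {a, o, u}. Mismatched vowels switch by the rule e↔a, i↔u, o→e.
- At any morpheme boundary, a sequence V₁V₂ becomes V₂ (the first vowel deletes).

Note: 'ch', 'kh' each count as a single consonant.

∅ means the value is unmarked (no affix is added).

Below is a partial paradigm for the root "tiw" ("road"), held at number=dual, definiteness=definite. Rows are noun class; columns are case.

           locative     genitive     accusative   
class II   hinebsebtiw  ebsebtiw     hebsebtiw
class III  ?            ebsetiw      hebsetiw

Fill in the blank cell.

noun class = class III: zero marking, form stays tiw.
Attach number dual se- → setiw.
Attach definiteness definite ab- → absetiw.
Attach case locative hun- → hunabsetiw.
Apply vowel harmony: hunabsetiw → hinebsetiw.
Vowel deletion: no change.

hinebsetiw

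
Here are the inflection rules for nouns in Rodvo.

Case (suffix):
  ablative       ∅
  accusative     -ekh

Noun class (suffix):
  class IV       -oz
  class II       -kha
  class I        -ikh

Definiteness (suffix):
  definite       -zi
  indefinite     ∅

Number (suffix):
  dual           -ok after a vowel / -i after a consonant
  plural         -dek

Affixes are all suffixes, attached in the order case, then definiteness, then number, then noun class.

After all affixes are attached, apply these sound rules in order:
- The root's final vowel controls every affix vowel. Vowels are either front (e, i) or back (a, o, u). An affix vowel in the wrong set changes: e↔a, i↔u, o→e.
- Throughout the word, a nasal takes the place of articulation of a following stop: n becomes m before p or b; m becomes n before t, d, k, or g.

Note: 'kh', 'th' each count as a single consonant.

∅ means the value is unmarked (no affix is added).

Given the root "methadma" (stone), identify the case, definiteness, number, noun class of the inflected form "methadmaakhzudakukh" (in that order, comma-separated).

Segment: methadma-ekh-zi-dek-ikh.
case: -ekh → accusative.
definiteness: -zi → definite.
number: -dek → plural.
noun class: -ikh → class I.

accusative, definite, plural, class I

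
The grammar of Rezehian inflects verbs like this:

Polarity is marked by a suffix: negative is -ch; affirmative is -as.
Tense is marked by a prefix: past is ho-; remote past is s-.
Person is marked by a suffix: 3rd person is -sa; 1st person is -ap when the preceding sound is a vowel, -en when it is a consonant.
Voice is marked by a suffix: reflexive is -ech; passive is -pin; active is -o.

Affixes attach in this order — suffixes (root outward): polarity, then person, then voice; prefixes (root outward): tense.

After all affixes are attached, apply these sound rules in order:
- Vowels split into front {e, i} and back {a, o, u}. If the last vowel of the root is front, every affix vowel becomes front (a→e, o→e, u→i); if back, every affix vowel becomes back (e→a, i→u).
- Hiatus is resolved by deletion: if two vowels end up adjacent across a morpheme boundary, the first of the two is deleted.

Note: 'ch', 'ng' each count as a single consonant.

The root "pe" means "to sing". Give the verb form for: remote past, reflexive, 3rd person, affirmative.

spessech

Attach polarity affirmative -as → peas.
Attach person 3rd person -sa → peassa.
Attach tense remote past s- → speassa.
Attach voice reflexive -ech → speassaech.
Apply vowel harmony: speassaech → speesseech.
Apply vowel deletion: speesseech → spessech.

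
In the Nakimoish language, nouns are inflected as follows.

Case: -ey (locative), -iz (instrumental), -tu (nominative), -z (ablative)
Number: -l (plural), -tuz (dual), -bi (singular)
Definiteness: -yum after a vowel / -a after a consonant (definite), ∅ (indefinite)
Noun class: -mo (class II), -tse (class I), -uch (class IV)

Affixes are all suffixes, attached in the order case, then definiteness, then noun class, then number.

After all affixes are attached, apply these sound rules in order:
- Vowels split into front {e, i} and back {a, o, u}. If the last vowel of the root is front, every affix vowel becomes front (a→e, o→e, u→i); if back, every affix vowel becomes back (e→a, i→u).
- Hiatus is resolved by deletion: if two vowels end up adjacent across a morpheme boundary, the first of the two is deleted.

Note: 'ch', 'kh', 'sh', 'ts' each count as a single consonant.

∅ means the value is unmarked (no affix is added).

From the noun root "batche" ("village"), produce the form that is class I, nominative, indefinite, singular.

batchetitsebi

Attach case nominative -tu → batchetu.
definiteness = indefinite: zero marking, form stays batchetu.
Attach noun class class I -tse → batchetutse.
Attach number singular -bi → batchetutsebi.
Apply vowel harmony: batchetutsebi → batchetitsebi.
Vowel deletion: no change.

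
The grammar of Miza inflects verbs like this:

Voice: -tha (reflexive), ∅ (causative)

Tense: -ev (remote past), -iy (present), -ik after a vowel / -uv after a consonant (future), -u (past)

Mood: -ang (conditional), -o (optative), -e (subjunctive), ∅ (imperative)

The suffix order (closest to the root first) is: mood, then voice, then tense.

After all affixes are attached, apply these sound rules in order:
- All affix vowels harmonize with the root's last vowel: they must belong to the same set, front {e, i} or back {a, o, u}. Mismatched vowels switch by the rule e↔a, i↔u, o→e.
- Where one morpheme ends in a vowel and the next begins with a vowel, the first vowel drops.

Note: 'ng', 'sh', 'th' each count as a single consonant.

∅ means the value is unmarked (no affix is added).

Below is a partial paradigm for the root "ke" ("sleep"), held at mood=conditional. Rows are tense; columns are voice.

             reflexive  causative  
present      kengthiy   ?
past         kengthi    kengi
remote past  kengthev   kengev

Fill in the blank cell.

kengiy

Attach mood conditional -ang → keang.
voice = causative: zero marking, form stays keang.
Attach tense present -iy → keangiy.
Apply vowel harmony: keangiy → keengiy.
Apply vowel deletion: keengiy → kengiy.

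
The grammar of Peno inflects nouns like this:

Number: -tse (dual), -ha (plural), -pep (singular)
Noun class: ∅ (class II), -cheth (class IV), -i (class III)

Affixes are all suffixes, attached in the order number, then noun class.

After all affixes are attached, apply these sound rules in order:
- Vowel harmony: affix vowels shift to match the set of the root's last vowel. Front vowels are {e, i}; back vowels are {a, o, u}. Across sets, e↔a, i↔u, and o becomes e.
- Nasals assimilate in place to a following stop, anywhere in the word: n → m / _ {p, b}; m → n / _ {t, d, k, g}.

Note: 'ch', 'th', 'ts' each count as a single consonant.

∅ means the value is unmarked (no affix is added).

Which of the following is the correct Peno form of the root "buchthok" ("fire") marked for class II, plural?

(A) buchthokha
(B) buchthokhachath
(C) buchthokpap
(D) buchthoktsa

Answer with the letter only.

Attach number plural -ha → buchthokha.
noun class = class II: zero marking, form stays buchthokha.
Vowel harmony: no change.
Nasal assimilation: no change.
So the correct form is buchthokha, option (A).
(D) buchthoktsa is wrong: it uses dual instead of plural for number.
(B) buchthokhachath is wrong: it uses class IV instead of class II for noun class.
(C) buchthokpap is wrong: it uses singular instead of plural for number.

A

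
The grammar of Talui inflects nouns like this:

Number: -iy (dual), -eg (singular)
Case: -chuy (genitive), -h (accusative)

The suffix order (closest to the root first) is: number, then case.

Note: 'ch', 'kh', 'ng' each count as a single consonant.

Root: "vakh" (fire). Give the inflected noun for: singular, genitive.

vakhegchuy

Attach number singular -eg → vakheg.
Attach case genitive -chuy → vakhegchuy.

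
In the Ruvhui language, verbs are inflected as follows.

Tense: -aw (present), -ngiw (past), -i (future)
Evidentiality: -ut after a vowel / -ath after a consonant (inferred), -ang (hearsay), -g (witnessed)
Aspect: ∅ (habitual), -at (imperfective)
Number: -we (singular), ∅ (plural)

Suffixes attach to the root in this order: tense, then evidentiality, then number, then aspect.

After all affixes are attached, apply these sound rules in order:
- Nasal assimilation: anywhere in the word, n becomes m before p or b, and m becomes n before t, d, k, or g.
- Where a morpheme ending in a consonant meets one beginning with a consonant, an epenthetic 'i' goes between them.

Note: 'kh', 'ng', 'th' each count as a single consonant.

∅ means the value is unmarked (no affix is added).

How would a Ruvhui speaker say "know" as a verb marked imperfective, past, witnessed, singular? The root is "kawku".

kawkungiwigiweat

Attach tense past -ngiw → kawkungiw.
Attach evidentiality witnessed -g → kawkungiwg.
Attach number singular -we → kawkungiwgwe.
Attach aspect imperfective -at → kawkungiwgweat.
Nasal assimilation: no change.
Apply epenthesis: kawkungiwgweat → kawkungiwigiweat.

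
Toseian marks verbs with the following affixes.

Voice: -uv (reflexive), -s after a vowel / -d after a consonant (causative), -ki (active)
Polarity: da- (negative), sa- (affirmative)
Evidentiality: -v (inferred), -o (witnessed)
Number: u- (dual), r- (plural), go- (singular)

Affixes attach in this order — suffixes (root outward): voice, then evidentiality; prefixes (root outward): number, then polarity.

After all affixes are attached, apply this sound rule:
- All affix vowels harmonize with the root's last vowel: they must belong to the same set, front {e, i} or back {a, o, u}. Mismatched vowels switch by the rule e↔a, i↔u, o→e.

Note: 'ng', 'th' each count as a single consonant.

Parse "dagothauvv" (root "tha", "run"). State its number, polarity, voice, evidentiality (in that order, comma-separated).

Segment: da-go-tha-uv-v.
number: go- → singular.
polarity: da- → negative.
voice: -uv → reflexive.
evidentiality: -v → inferred.

singular, negative, reflexive, inferred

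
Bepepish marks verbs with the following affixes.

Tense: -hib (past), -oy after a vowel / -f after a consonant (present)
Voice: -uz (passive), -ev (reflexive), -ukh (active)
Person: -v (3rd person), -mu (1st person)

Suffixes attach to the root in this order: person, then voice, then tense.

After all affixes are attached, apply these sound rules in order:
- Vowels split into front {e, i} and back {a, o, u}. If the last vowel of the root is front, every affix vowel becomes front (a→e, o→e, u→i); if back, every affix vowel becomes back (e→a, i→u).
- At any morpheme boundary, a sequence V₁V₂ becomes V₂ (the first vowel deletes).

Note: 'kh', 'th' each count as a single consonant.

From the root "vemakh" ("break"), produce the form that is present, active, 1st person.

Attach person 1st person -mu → vemakhmu.
Attach voice active -ukh → vemakhmuukh.
Attach tense present -f (after consonant 'kh') → vemakhmuukhf.
Vowel harmony: no change.
Apply vowel deletion: vemakhmuukhf → vemakhmukhf.

vemakhmukhf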